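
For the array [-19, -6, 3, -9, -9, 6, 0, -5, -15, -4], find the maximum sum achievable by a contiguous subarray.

Using Kadane's algorithm on [-19, -6, 3, -9, -9, 6, 0, -5, -15, -4]:

Scanning through the array:
Position 1 (value -6): max_ending_here = -6, max_so_far = -6
Position 2 (value 3): max_ending_here = 3, max_so_far = 3
Position 3 (value -9): max_ending_here = -6, max_so_far = 3
Position 4 (value -9): max_ending_here = -9, max_so_far = 3
Position 5 (value 6): max_ending_here = 6, max_so_far = 6
Position 6 (value 0): max_ending_here = 6, max_so_far = 6
Position 7 (value -5): max_ending_here = 1, max_so_far = 6
Position 8 (value -15): max_ending_here = -14, max_so_far = 6
Position 9 (value -4): max_ending_here = -4, max_so_far = 6

Maximum subarray: [6]
Maximum sum: 6

The maximum subarray is [6] with sum 6. This subarray runs from index 5 to index 5.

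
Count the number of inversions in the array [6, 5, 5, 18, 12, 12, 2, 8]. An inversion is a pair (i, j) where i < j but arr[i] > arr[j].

Finding inversions in [6, 5, 5, 18, 12, 12, 2, 8]:

(0, 1): arr[0]=6 > arr[1]=5
(0, 2): arr[0]=6 > arr[2]=5
(0, 6): arr[0]=6 > arr[6]=2
(1, 6): arr[1]=5 > arr[6]=2
(2, 6): arr[2]=5 > arr[6]=2
(3, 4): arr[3]=18 > arr[4]=12
(3, 5): arr[3]=18 > arr[5]=12
(3, 6): arr[3]=18 > arr[6]=2
(3, 7): arr[3]=18 > arr[7]=8
(4, 6): arr[4]=12 > arr[6]=2
(4, 7): arr[4]=12 > arr[7]=8
(5, 6): arr[5]=12 > arr[6]=2
(5, 7): arr[5]=12 > arr[7]=8

Total inversions: 13

The array has 13 inversion(s): (0,1), (0,2), (0,6), (1,6), (2,6), (3,4), (3,5), (3,6), (3,7), (4,6), (4,7), (5,6), (5,7). Each pair (i,j) satisfies i < j and arr[i] > arr[j].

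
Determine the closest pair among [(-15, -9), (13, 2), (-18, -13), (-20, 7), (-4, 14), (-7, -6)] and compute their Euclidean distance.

Computing all pairwise distances among 6 points:

d((-15, -9), (13, 2)) = 30.0832
d((-15, -9), (-18, -13)) = 5.0 <-- minimum
d((-15, -9), (-20, 7)) = 16.7631
d((-15, -9), (-4, 14)) = 25.4951
d((-15, -9), (-7, -6)) = 8.544
d((13, 2), (-18, -13)) = 34.4384
d((13, 2), (-20, 7)) = 33.3766
d((13, 2), (-4, 14)) = 20.8087
d((13, 2), (-7, -6)) = 21.5407
d((-18, -13), (-20, 7)) = 20.0998
d((-18, -13), (-4, 14)) = 30.4138
d((-18, -13), (-7, -6)) = 13.0384
d((-20, 7), (-4, 14)) = 17.4642
d((-20, 7), (-7, -6)) = 18.3848
d((-4, 14), (-7, -6)) = 20.2237

Closest pair: (-15, -9) and (-18, -13) with distance 5.0

The closest pair is (-15, -9) and (-18, -13) with Euclidean distance 5.0. For 6 points, brute-force pairwise comparison is shown above. For large n, the divide-and-conquer algorithm (sort by x, recurse on halves, check the dividing strip) achieves O(n log n).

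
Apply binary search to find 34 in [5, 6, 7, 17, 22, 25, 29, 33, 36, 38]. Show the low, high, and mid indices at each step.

Binary search for 34 in [5, 6, 7, 17, 22, 25, 29, 33, 36, 38]:

lo=0, hi=9, mid=4, arr[mid]=22 -> 22 < 34, search right half
lo=5, hi=9, mid=7, arr[mid]=33 -> 33 < 34, search right half
lo=8, hi=9, mid=8, arr[mid]=36 -> 36 > 34, search left half
lo=8 > hi=7, target 34 not found

Binary search determines that 34 is not in the array after 3 comparisons. The search space was exhausted without finding the target.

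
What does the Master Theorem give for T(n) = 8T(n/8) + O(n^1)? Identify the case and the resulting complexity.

Master Theorem for T(n) = 8T(n/8) + O(n^1):

a = 8, b = 8, c = 1
log_b(a) = log_8(8) = 1.0000

Case 2: c = 1 = log_8(8) = 1.0000
T(n) = O(n^1 log n) = O(n log n)

For T(n) = 8T(n/8) + O(n^1): log_8(8) = 1.0000. This is Case 2 of the Master Theorem (c = log_b(a), equal work at all levels), giving O(n log n).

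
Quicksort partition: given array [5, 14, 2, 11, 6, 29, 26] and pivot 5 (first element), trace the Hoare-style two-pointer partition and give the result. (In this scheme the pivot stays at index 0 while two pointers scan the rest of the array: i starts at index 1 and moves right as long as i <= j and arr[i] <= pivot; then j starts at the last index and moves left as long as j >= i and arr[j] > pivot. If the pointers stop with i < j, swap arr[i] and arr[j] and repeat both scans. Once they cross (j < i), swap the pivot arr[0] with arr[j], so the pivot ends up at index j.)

Hoare-style two-pointer partition with pivot = 5:

Initial array: [5, 14, 2, 11, 6, 29, 26]

Pointers start at i = 1, j = 6.
i stops at index 1 (arr[1]=14 > 5), j stops at index 2 (arr[2]=2 <= 5): swap arr[1] and arr[2], array becomes [5, 2, 14, 11, 6, 29, 26]
i ends at 2, j ends at 1: the pointers have crossed (j < i), so scanning stops.

Swap pivot arr[0] with arr[1] to place pivot at position 1: [2, 5, 14, 11, 6, 29, 26]
Pivot position: 1

After partitioning with pivot 5, the array becomes [2, 5, 14, 11, 6, 29, 26]. The pivot is placed at index 1. All elements to the left of the pivot are <= 5, and all elements to the right are > 5.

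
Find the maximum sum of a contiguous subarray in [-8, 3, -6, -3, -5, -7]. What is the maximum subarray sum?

Using Kadane's algorithm on [-8, 3, -6, -3, -5, -7]:

Scanning through the array:
Position 1 (value 3): max_ending_here = 3, max_so_far = 3
Position 2 (value -6): max_ending_here = -3, max_so_far = 3
Position 3 (value -3): max_ending_here = -3, max_so_far = 3
Position 4 (value -5): max_ending_here = -5, max_so_far = 3
Position 5 (value -7): max_ending_here = -7, max_so_far = 3

Maximum subarray: [3]
Maximum sum: 3

The maximum subarray is [3] with sum 3. This subarray runs from index 1 to index 1.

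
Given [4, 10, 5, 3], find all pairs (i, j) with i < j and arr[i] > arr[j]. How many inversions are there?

Finding inversions in [4, 10, 5, 3]:

(0, 3): arr[0]=4 > arr[3]=3
(1, 2): arr[1]=10 > arr[2]=5
(1, 3): arr[1]=10 > arr[3]=3
(2, 3): arr[2]=5 > arr[3]=3

Total inversions: 4

The array has 4 inversion(s): (0,3), (1,2), (1,3), (2,3). Each pair (i,j) satisfies i < j and arr[i] > arr[j].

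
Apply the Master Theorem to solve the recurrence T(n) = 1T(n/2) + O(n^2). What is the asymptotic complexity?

Master Theorem for T(n) = 1T(n/2) + O(n^2):

a = 1, b = 2, c = 2
log_b(a) = log_2(1) = 0.0000

Case 3: c = 2 > log_2(1) = 0.0000
T(n) = O(n^2) = O(n^2)

For T(n) = 1T(n/2) + O(n^2): log_2(1) = 0.0000. This is Case 3 of the Master Theorem (c > log_b(a), work dominated by root), giving O(n^2).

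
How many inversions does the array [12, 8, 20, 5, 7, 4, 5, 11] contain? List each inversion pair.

Finding inversions in [12, 8, 20, 5, 7, 4, 5, 11]:

(0, 1): arr[0]=12 > arr[1]=8
(0, 3): arr[0]=12 > arr[3]=5
(0, 4): arr[0]=12 > arr[4]=7
(0, 5): arr[0]=12 > arr[5]=4
(0, 6): arr[0]=12 > arr[6]=5
(0, 7): arr[0]=12 > arr[7]=11
(1, 3): arr[1]=8 > arr[3]=5
(1, 4): arr[1]=8 > arr[4]=7
(1, 5): arr[1]=8 > arr[5]=4
(1, 6): arr[1]=8 > arr[6]=5
(2, 3): arr[2]=20 > arr[3]=5
(2, 4): arr[2]=20 > arr[4]=7
(2, 5): arr[2]=20 > arr[5]=4
(2, 6): arr[2]=20 > arr[6]=5
(2, 7): arr[2]=20 > arr[7]=11
(3, 5): arr[3]=5 > arr[5]=4
(4, 5): arr[4]=7 > arr[5]=4
(4, 6): arr[4]=7 > arr[6]=5

Total inversions: 18

The array has 18 inversion(s): (0,1), (0,3), (0,4), (0,5), (0,6), (0,7), (1,3), (1,4), (1,5), (1,6), (2,3), (2,4), (2,5), (2,6), (2,7), (3,5), (4,5), (4,6). Each pair (i,j) satisfies i < j and arr[i] > arr[j].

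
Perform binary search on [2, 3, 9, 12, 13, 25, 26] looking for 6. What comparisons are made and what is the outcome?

Binary search for 6 in [2, 3, 9, 12, 13, 25, 26]:

lo=0, hi=6, mid=3, arr[mid]=12 -> 12 > 6, search left half
lo=0, hi=2, mid=1, arr[mid]=3 -> 3 < 6, search right half
lo=2, hi=2, mid=2, arr[mid]=9 -> 9 > 6, search left half
lo=2 > hi=1, target 6 not found

Binary search determines that 6 is not in the array after 3 comparisons. The search space was exhausted without finding the target.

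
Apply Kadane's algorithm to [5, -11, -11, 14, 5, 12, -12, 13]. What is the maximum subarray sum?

Using Kadane's algorithm on [5, -11, -11, 14, 5, 12, -12, 13]:

Scanning through the array:
Position 1 (value -11): max_ending_here = -6, max_so_far = 5
Position 2 (value -11): max_ending_here = -11, max_so_far = 5
Position 3 (value 14): max_ending_here = 14, max_so_far = 14
Position 4 (value 5): max_ending_here = 19, max_so_far = 19
Position 5 (value 12): max_ending_here = 31, max_so_far = 31
Position 6 (value -12): max_ending_here = 19, max_so_far = 31
Position 7 (value 13): max_ending_here = 32, max_so_far = 32

Maximum subarray: [14, 5, 12, -12, 13]
Maximum sum: 32

The maximum subarray is [14, 5, 12, -12, 13] with sum 32. This subarray runs from index 3 to index 7.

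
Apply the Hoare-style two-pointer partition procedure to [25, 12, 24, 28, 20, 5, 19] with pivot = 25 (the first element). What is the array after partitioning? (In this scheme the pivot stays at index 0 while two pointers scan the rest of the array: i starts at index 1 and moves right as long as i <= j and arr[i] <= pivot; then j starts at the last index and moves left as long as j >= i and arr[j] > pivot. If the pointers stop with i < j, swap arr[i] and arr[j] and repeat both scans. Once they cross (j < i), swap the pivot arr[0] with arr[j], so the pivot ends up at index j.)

Hoare-style two-pointer partition with pivot = 25:

Initial array: [25, 12, 24, 28, 20, 5, 19]

Pointers start at i = 1, j = 6.
i stops at index 3 (arr[3]=28 > 25), j stops at index 6 (arr[6]=19 <= 25): swap arr[3] and arr[6], array becomes [25, 12, 24, 19, 20, 5, 28]
i ends at 6, j ends at 5: the pointers have crossed (j < i), so scanning stops.

Swap pivot arr[0] with arr[5] to place pivot at position 5: [5, 12, 24, 19, 20, 25, 28]
Pivot position: 5

After partitioning with pivot 25, the array becomes [5, 12, 24, 19, 20, 25, 28]. The pivot is placed at index 5. All elements to the left of the pivot are <= 25, and all elements to the right are > 25.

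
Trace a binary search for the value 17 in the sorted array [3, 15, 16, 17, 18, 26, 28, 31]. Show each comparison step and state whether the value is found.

Binary search for 17 in [3, 15, 16, 17, 18, 26, 28, 31]:

lo=0, hi=7, mid=3, arr[mid]=17 -> Found target at index 3!

Binary search finds 17 at index 3 after 1 comparisons. The search repeatedly halves the search space by comparing with the middle element.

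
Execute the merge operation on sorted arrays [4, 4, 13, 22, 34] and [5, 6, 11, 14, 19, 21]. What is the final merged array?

Merging process:

Compare 4 vs 5: take 4 from left. Merged: [4]
Compare 4 vs 5: take 4 from left. Merged: [4, 4]
Compare 13 vs 5: take 5 from right. Merged: [4, 4, 5]
Compare 13 vs 6: take 6 from right. Merged: [4, 4, 5, 6]
Compare 13 vs 11: take 11 from right. Merged: [4, 4, 5, 6, 11]
Compare 13 vs 14: take 13 from left. Merged: [4, 4, 5, 6, 11, 13]
Compare 22 vs 14: take 14 from right. Merged: [4, 4, 5, 6, 11, 13, 14]
Compare 22 vs 19: take 19 from right. Merged: [4, 4, 5, 6, 11, 13, 14, 19]
Compare 22 vs 21: take 21 from right. Merged: [4, 4, 5, 6, 11, 13, 14, 19, 21]
Append remaining from left: [22, 34]. Merged: [4, 4, 5, 6, 11, 13, 14, 19, 21, 22, 34]

Final merged array: [4, 4, 5, 6, 11, 13, 14, 19, 21, 22, 34]
Total comparisons: 9

The merged array is [4, 4, 5, 6, 11, 13, 14, 19, 21, 22, 34], requiring 9 comparisons. The merge step runs in O(n) time where n is the total number of elements.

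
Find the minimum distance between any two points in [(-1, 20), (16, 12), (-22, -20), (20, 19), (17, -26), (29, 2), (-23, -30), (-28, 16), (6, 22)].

Computing all pairwise distances among 9 points:

d((-1, 20), (16, 12)) = 18.7883
d((-1, 20), (-22, -20)) = 45.1774
d((-1, 20), (20, 19)) = 21.0238
d((-1, 20), (17, -26)) = 49.3964
d((-1, 20), (29, 2)) = 34.9857
d((-1, 20), (-23, -30)) = 54.626
d((-1, 20), (-28, 16)) = 27.2947
d((-1, 20), (6, 22)) = 7.2801 <-- minimum
d((16, 12), (-22, -20)) = 49.679
d((16, 12), (20, 19)) = 8.0623
d((16, 12), (17, -26)) = 38.0132
d((16, 12), (29, 2)) = 16.4012
d((16, 12), (-23, -30)) = 57.3149
d((16, 12), (-28, 16)) = 44.1814
d((16, 12), (6, 22)) = 14.1421
d((-22, -20), (20, 19)) = 57.3149
d((-22, -20), (17, -26)) = 39.4588
d((-22, -20), (29, 2)) = 55.5428
d((-22, -20), (-23, -30)) = 10.0499
d((-22, -20), (-28, 16)) = 36.4966
d((-22, -20), (6, 22)) = 50.4777
d((20, 19), (17, -26)) = 45.0999
d((20, 19), (29, 2)) = 19.2354
d((20, 19), (-23, -30)) = 65.192
d((20, 19), (-28, 16)) = 48.0937
d((20, 19), (6, 22)) = 14.3178
d((17, -26), (29, 2)) = 30.4631
d((17, -26), (-23, -30)) = 40.1995
d((17, -26), (-28, 16)) = 61.5549
d((17, -26), (6, 22)) = 49.2443
d((29, 2), (-23, -30)) = 61.0574
d((29, 2), (-28, 16)) = 58.6941
d((29, 2), (6, 22)) = 30.4795
d((-23, -30), (-28, 16)) = 46.2709
d((-23, -30), (6, 22)) = 59.5399
d((-28, 16), (6, 22)) = 34.5254

Closest pair: (-1, 20) and (6, 22) with distance 7.2801

The closest pair is (-1, 20) and (6, 22) with Euclidean distance 7.2801. For 9 points, brute-force pairwise comparison is shown above. For large n, the divide-and-conquer algorithm (sort by x, recurse on halves, check the dividing strip) achieves O(n log n).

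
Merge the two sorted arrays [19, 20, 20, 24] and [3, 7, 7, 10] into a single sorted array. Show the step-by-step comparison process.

Merging process:

Compare 19 vs 3: take 3 from right. Merged: [3]
Compare 19 vs 7: take 7 from right. Merged: [3, 7]
Compare 19 vs 7: take 7 from right. Merged: [3, 7, 7]
Compare 19 vs 10: take 10 from right. Merged: [3, 7, 7, 10]
Append remaining from left: [19, 20, 20, 24]. Merged: [3, 7, 7, 10, 19, 20, 20, 24]

Final merged array: [3, 7, 7, 10, 19, 20, 20, 24]
Total comparisons: 4

The merged array is [3, 7, 7, 10, 19, 20, 20, 24], requiring 4 comparisons. The merge step runs in O(n) time where n is the total number of elements.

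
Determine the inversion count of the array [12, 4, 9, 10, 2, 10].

Finding inversions in [12, 4, 9, 10, 2, 10]:

(0, 1): arr[0]=12 > arr[1]=4
(0, 2): arr[0]=12 > arr[2]=9
(0, 3): arr[0]=12 > arr[3]=10
(0, 4): arr[0]=12 > arr[4]=2
(0, 5): arr[0]=12 > arr[5]=10
(1, 4): arr[1]=4 > arr[4]=2
(2, 4): arr[2]=9 > arr[4]=2
(3, 4): arr[3]=10 > arr[4]=2

Total inversions: 8

The array has 8 inversion(s): (0,1), (0,2), (0,3), (0,4), (0,5), (1,4), (2,4), (3,4). Each pair (i,j) satisfies i < j and arr[i] > arr[j].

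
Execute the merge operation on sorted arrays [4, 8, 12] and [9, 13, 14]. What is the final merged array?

Merging process:

Compare 4 vs 9: take 4 from left. Merged: [4]
Compare 8 vs 9: take 8 from left. Merged: [4, 8]
Compare 12 vs 9: take 9 from right. Merged: [4, 8, 9]
Compare 12 vs 13: take 12 from left. Merged: [4, 8, 9, 12]
Append remaining from right: [13, 14]. Merged: [4, 8, 9, 12, 13, 14]

Final merged array: [4, 8, 9, 12, 13, 14]
Total comparisons: 4

The merged array is [4, 8, 9, 12, 13, 14], requiring 4 comparisons. The merge step runs in O(n) time where n is the total number of elements.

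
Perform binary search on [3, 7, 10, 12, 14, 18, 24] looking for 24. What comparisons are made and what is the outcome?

Binary search for 24 in [3, 7, 10, 12, 14, 18, 24]:

lo=0, hi=6, mid=3, arr[mid]=12 -> 12 < 24, search right half
lo=4, hi=6, mid=5, arr[mid]=18 -> 18 < 24, search right half
lo=6, hi=6, mid=6, arr[mid]=24 -> Found target at index 6!

Binary search finds 24 at index 6 after 3 comparisons. The search repeatedly halves the search space by comparing with the middle element.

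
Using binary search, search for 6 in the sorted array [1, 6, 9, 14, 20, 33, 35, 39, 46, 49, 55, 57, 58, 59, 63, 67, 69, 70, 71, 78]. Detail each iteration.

Binary search for 6 in [1, 6, 9, 14, 20, 33, 35, 39, 46, 49, 55, 57, 58, 59, 63, 67, 69, 70, 71, 78]:

lo=0, hi=19, mid=9, arr[mid]=49 -> 49 > 6, search left half
lo=0, hi=8, mid=4, arr[mid]=20 -> 20 > 6, search left half
lo=0, hi=3, mid=1, arr[mid]=6 -> Found target at index 1!

Binary search finds 6 at index 1 after 3 comparisons. The search repeatedly halves the search space by comparing with the middle element.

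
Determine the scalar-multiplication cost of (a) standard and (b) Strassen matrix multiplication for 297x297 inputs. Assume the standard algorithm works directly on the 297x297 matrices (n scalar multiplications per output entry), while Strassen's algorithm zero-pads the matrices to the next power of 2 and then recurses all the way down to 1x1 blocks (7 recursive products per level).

Matrix multiplication for 297x297 matrices:

Strassen's algorithm requires power-of-2 dimensions. Pad 297x297 to 512x512 (next power of 2).

Standard algorithm: 297^3 = 26198073 multiplications
Strassen's algorithm: 7^(log2(512)) = 7^9 = 40353607 multiplications
Difference: 26198073 - 40353607 = -14155534 (Strassen uses MORE here due to padding overhead — for small or just-over-power-of-2 n, padding can outweigh the per-level savings)

Standard: 26198073 multiplications (297^3). Strassen: 40353607 multiplications (7^9, after padding to 512x512). Strassen reduces 8 recursive multiplications to 7 at each level.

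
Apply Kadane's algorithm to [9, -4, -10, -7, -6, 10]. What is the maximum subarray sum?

Using Kadane's algorithm on [9, -4, -10, -7, -6, 10]:

Scanning through the array:
Position 1 (value -4): max_ending_here = 5, max_so_far = 9
Position 2 (value -10): max_ending_here = -5, max_so_far = 9
Position 3 (value -7): max_ending_here = -7, max_so_far = 9
Position 4 (value -6): max_ending_here = -6, max_so_far = 9
Position 5 (value 10): max_ending_here = 10, max_so_far = 10

Maximum subarray: [10]
Maximum sum: 10

The maximum subarray is [10] with sum 10. This subarray runs from index 5 to index 5.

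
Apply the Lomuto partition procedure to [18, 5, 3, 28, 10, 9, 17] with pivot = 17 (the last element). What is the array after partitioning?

Lomuto partition with pivot = 17:

Initial array: [18, 5, 3, 28, 10, 9, 17]

arr[0]=18 > 17: no swap
arr[1]=5 <= 17: swap with position 0, array becomes [5, 18, 3, 28, 10, 9, 17]
arr[2]=3 <= 17: swap with position 1, array becomes [5, 3, 18, 28, 10, 9, 17]
arr[3]=28 > 17: no swap
arr[4]=10 <= 17: swap with position 2, array becomes [5, 3, 10, 28, 18, 9, 17]
arr[5]=9 <= 17: swap with position 3, array becomes [5, 3, 10, 9, 18, 28, 17]

Place pivot at position 4: [5, 3, 10, 9, 17, 28, 18]
Pivot position: 4

After partitioning with pivot 17, the array becomes [5, 3, 10, 9, 17, 28, 18]. The pivot is placed at index 4. All elements to the left of the pivot are <= 17, and all elements to the right are > 17.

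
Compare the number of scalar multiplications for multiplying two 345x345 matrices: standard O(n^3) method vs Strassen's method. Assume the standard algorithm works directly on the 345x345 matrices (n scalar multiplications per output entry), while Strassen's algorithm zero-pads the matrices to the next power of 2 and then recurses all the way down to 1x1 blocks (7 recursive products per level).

Matrix multiplication for 345x345 matrices:

Strassen's algorithm requires power-of-2 dimensions. Pad 345x345 to 512x512 (next power of 2).

Standard algorithm: 345^3 = 41063625 multiplications
Strassen's algorithm: 7^(log2(512)) = 7^9 = 40353607 multiplications
Savings: 41063625 - 40353607 = 710018 multiplications

Standard: 41063625 multiplications (345^3). Strassen: 40353607 multiplications (7^9, after padding to 512x512). Strassen reduces 8 recursive multiplications to 7 at each level.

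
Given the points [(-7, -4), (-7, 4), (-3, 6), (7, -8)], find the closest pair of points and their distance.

Computing all pairwise distances among 4 points:

d((-7, -4), (-7, 4)) = 8.0
d((-7, -4), (-3, 6)) = 10.7703
d((-7, -4), (7, -8)) = 14.5602
d((-7, 4), (-3, 6)) = 4.4721 <-- minimum
d((-7, 4), (7, -8)) = 18.4391
d((-3, 6), (7, -8)) = 17.2047

Closest pair: (-7, 4) and (-3, 6) with distance 4.4721

The closest pair is (-7, 4) and (-3, 6) with Euclidean distance 4.4721. For 4 points, brute-force pairwise comparison is shown above. For large n, the divide-and-conquer algorithm (sort by x, recurse on halves, check the dividing strip) achieves O(n log n).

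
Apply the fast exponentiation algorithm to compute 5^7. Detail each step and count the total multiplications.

Computing 5^7 by squaring (build up from 5^1; each line after the first costs one multiplication):

5^1 = 5
5^2 = (5^1)^2 = 5^2 = 25
5^3 = 5 * 5^2 = 5 * 25 = 125
5^6 = (5^3)^2 = 125^2 = 15625
5^7 = 5 * 5^6 = 5 * 15625 = 78125

Result: 78125
Multiplications needed: 4 (4 lines after 5^1)

5^7 = 78125. Using exponentiation by squaring, this requires 4 multiplications. The key idea: if the exponent is even, square the half-power; if odd, multiply by the base once.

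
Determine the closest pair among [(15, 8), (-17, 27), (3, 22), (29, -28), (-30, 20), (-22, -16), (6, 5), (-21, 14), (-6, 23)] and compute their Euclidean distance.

Computing all pairwise distances among 9 points:

d((15, 8), (-17, 27)) = 37.2156
d((15, 8), (3, 22)) = 18.4391
d((15, 8), (29, -28)) = 38.6264
d((15, 8), (-30, 20)) = 46.5725
d((15, 8), (-22, -16)) = 44.1022
d((15, 8), (6, 5)) = 9.4868
d((15, 8), (-21, 14)) = 36.4966
d((15, 8), (-6, 23)) = 25.807
d((-17, 27), (3, 22)) = 20.6155
d((-17, 27), (29, -28)) = 71.7008
d((-17, 27), (-30, 20)) = 14.7648
d((-17, 27), (-22, -16)) = 43.2897
d((-17, 27), (6, 5)) = 31.8277
d((-17, 27), (-21, 14)) = 13.6015
d((-17, 27), (-6, 23)) = 11.7047
d((3, 22), (29, -28)) = 56.356
d((3, 22), (-30, 20)) = 33.0606
d((3, 22), (-22, -16)) = 45.4863
d((3, 22), (6, 5)) = 17.2627
d((3, 22), (-21, 14)) = 25.2982
d((3, 22), (-6, 23)) = 9.0554 <-- minimum
d((29, -28), (-30, 20)) = 76.0592
d((29, -28), (-22, -16)) = 52.3927
d((29, -28), (6, 5)) = 40.2244
d((29, -28), (-21, 14)) = 65.2993
d((29, -28), (-6, 23)) = 61.8547
d((-30, 20), (-22, -16)) = 36.8782
d((-30, 20), (6, 5)) = 39.0
d((-30, 20), (-21, 14)) = 10.8167
d((-30, 20), (-6, 23)) = 24.1868
d((-22, -16), (6, 5)) = 35.0
d((-22, -16), (-21, 14)) = 30.0167
d((-22, -16), (-6, 23)) = 42.1545
d((6, 5), (-21, 14)) = 28.4605
d((6, 5), (-6, 23)) = 21.6333
d((-21, 14), (-6, 23)) = 17.4929

Closest pair: (3, 22) and (-6, 23) with distance 9.0554

The closest pair is (3, 22) and (-6, 23) with Euclidean distance 9.0554. For 9 points, brute-force pairwise comparison is shown above. For large n, the divide-and-conquer algorithm (sort by x, recurse on halves, check the dividing strip) achieves O(n log n).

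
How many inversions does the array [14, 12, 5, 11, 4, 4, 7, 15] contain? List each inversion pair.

Finding inversions in [14, 12, 5, 11, 4, 4, 7, 15]:

(0, 1): arr[0]=14 > arr[1]=12
(0, 2): arr[0]=14 > arr[2]=5
(0, 3): arr[0]=14 > arr[3]=11
(0, 4): arr[0]=14 > arr[4]=4
(0, 5): arr[0]=14 > arr[5]=4
(0, 6): arr[0]=14 > arr[6]=7
(1, 2): arr[1]=12 > arr[2]=5
(1, 3): arr[1]=12 > arr[3]=11
(1, 4): arr[1]=12 > arr[4]=4
(1, 5): arr[1]=12 > arr[5]=4
(1, 6): arr[1]=12 > arr[6]=7
(2, 4): arr[2]=5 > arr[4]=4
(2, 5): arr[2]=5 > arr[5]=4
(3, 4): arr[3]=11 > arr[4]=4
(3, 5): arr[3]=11 > arr[5]=4
(3, 6): arr[3]=11 > arr[6]=7

Total inversions: 16

The array has 16 inversion(s): (0,1), (0,2), (0,3), (0,4), (0,5), (0,6), (1,2), (1,3), (1,4), (1,5), (1,6), (2,4), (2,5), (3,4), (3,5), (3,6). Each pair (i,j) satisfies i < j and arr[i] > arr[j].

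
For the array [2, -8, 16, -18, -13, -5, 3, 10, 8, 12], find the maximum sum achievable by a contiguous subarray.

Using Kadane's algorithm on [2, -8, 16, -18, -13, -5, 3, 10, 8, 12]:

Scanning through the array:
Position 1 (value -8): max_ending_here = -6, max_so_far = 2
Position 2 (value 16): max_ending_here = 16, max_so_far = 16
Position 3 (value -18): max_ending_here = -2, max_so_far = 16
Position 4 (value -13): max_ending_here = -13, max_so_far = 16
Position 5 (value -5): max_ending_here = -5, max_so_far = 16
Position 6 (value 3): max_ending_here = 3, max_so_far = 16
Position 7 (value 10): max_ending_here = 13, max_so_far = 16
Position 8 (value 8): max_ending_here = 21, max_so_far = 21
Position 9 (value 12): max_ending_here = 33, max_so_far = 33

Maximum subarray: [3, 10, 8, 12]
Maximum sum: 33

The maximum subarray is [3, 10, 8, 12] with sum 33. This subarray runs from index 6 to index 9.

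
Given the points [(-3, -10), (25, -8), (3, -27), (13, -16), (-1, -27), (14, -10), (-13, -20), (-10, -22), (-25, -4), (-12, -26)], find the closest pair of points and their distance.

Computing all pairwise distances among 10 points:

d((-3, -10), (25, -8)) = 28.0713
d((-3, -10), (3, -27)) = 18.0278
d((-3, -10), (13, -16)) = 17.088
d((-3, -10), (-1, -27)) = 17.1172
d((-3, -10), (14, -10)) = 17.0
d((-3, -10), (-13, -20)) = 14.1421
d((-3, -10), (-10, -22)) = 13.8924
d((-3, -10), (-25, -4)) = 22.8035
d((-3, -10), (-12, -26)) = 18.3576
d((25, -8), (3, -27)) = 29.0689
d((25, -8), (13, -16)) = 14.4222
d((25, -8), (-1, -27)) = 32.2025
d((25, -8), (14, -10)) = 11.1803
d((25, -8), (-13, -20)) = 39.8497
d((25, -8), (-10, -22)) = 37.6962
d((25, -8), (-25, -4)) = 50.1597
d((25, -8), (-12, -26)) = 41.1461
d((3, -27), (13, -16)) = 14.8661
d((3, -27), (-1, -27)) = 4.0
d((3, -27), (14, -10)) = 20.2485
d((3, -27), (-13, -20)) = 17.4642
d((3, -27), (-10, -22)) = 13.9284
d((3, -27), (-25, -4)) = 36.2353
d((3, -27), (-12, -26)) = 15.0333
d((13, -16), (-1, -27)) = 17.8045
d((13, -16), (14, -10)) = 6.0828
d((13, -16), (-13, -20)) = 26.3059
d((13, -16), (-10, -22)) = 23.7697
d((13, -16), (-25, -4)) = 39.8497
d((13, -16), (-12, -26)) = 26.9258
d((-1, -27), (14, -10)) = 22.6716
d((-1, -27), (-13, -20)) = 13.8924
d((-1, -27), (-10, -22)) = 10.2956
d((-1, -27), (-25, -4)) = 33.2415
d((-1, -27), (-12, -26)) = 11.0454
d((14, -10), (-13, -20)) = 28.7924
d((14, -10), (-10, -22)) = 26.8328
d((14, -10), (-25, -4)) = 39.4588
d((14, -10), (-12, -26)) = 30.5287
d((-13, -20), (-10, -22)) = 3.6056 <-- minimum
d((-13, -20), (-25, -4)) = 20.0
d((-13, -20), (-12, -26)) = 6.0828
d((-10, -22), (-25, -4)) = 23.4307
d((-10, -22), (-12, -26)) = 4.4721
d((-25, -4), (-12, -26)) = 25.5539

Closest pair: (-13, -20) and (-10, -22) with distance 3.6056

The closest pair is (-13, -20) and (-10, -22) with Euclidean distance 3.6056. For 10 points, brute-force pairwise comparison is shown above. For large n, the divide-and-conquer algorithm (sort by x, recurse on halves, check the dividing strip) achieves O(n log n).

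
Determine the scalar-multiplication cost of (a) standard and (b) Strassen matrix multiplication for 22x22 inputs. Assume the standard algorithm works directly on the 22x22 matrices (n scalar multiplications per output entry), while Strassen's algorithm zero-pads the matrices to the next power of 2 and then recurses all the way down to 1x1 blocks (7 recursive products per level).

Matrix multiplication for 22x22 matrices:

Strassen's algorithm requires power-of-2 dimensions. Pad 22x22 to 32x32 (next power of 2).

Standard algorithm: 22^3 = 10648 multiplications
Strassen's algorithm: 7^(log2(32)) = 7^5 = 16807 multiplications
Difference: 10648 - 16807 = -6159 (Strassen uses MORE here due to padding overhead — for small or just-over-power-of-2 n, padding can outweigh the per-level savings)

Standard: 10648 multiplications (22^3). Strassen: 16807 multiplications (7^5, after padding to 32x32). Strassen reduces 8 recursive multiplications to 7 at each level.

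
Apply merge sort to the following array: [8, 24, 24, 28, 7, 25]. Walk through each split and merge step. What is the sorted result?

Merge sort trace:

Split: [8, 24, 24, 28, 7, 25] -> [8, 24, 24] and [28, 7, 25]
  Split: [8, 24, 24] -> [8] and [24, 24]
    Split: [24, 24] -> [24] and [24]
    Merge: [24] + [24] -> [24, 24]
  Merge: [8] + [24, 24] -> [8, 24, 24]
  Split: [28, 7, 25] -> [28] and [7, 25]
    Split: [7, 25] -> [7] and [25]
    Merge: [7] + [25] -> [7, 25]
  Merge: [28] + [7, 25] -> [7, 25, 28]
Merge: [8, 24, 24] + [7, 25, 28] -> [7, 8, 24, 24, 25, 28]

Final sorted array: [7, 8, 24, 24, 25, 28]

The merge sort proceeds by recursively splitting the array and merging sorted halves.
After all merges, the sorted array is [7, 8, 24, 24, 25, 28].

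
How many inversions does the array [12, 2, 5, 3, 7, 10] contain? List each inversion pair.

Finding inversions in [12, 2, 5, 3, 7, 10]:

(0, 1): arr[0]=12 > arr[1]=2
(0, 2): arr[0]=12 > arr[2]=5
(0, 3): arr[0]=12 > arr[3]=3
(0, 4): arr[0]=12 > arr[4]=7
(0, 5): arr[0]=12 > arr[5]=10
(2, 3): arr[2]=5 > arr[3]=3

Total inversions: 6

The array has 6 inversion(s): (0,1), (0,2), (0,3), (0,4), (0,5), (2,3). Each pair (i,j) satisfies i < j and arr[i] > arr[j].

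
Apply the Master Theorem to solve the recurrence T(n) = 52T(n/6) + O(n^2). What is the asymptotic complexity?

Master Theorem for T(n) = 52T(n/6) + O(n^2):

a = 52, b = 6, c = 2
log_b(a) = log_6(52) = 2.2052

Case 1: c = 2 < log_6(52) = 2.2052
T(n) = O(n^(log_6 52))

For T(n) = 52T(n/6) + O(n^2): log_6(52) = 2.2052. This is Case 1 of the Master Theorem (c < log_b(a), work dominated by leaves), giving O(n^(log_6 52)).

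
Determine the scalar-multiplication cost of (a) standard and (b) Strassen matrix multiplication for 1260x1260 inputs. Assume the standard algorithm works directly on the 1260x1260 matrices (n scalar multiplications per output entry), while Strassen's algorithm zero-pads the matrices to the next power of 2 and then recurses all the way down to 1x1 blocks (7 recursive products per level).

Matrix multiplication for 1260x1260 matrices:

Strassen's algorithm requires power-of-2 dimensions. Pad 1260x1260 to 2048x2048 (next power of 2).

Standard algorithm: 1260^3 = 2000376000 multiplications
Strassen's algorithm: 7^(log2(2048)) = 7^11 = 1977326743 multiplications
Savings: 2000376000 - 1977326743 = 23049257 multiplications

Standard: 2000376000 multiplications (1260^3). Strassen: 1977326743 multiplications (7^11, after padding to 2048x2048). Strassen reduces 8 recursive multiplications to 7 at each level.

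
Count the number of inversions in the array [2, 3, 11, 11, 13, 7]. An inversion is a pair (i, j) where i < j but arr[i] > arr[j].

Finding inversions in [2, 3, 11, 11, 13, 7]:

(2, 5): arr[2]=11 > arr[5]=7
(3, 5): arr[3]=11 > arr[5]=7
(4, 5): arr[4]=13 > arr[5]=7

Total inversions: 3

The array has 3 inversion(s): (2,5), (3,5), (4,5). Each pair (i,j) satisfies i < j and arr[i] > arr[j].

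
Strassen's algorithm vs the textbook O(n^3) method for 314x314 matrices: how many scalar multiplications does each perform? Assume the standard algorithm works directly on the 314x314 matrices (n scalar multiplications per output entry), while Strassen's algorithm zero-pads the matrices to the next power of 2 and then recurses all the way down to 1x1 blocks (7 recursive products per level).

Matrix multiplication for 314x314 matrices:

Strassen's algorithm requires power-of-2 dimensions. Pad 314x314 to 512x512 (next power of 2).

Standard algorithm: 314^3 = 30959144 multiplications
Strassen's algorithm: 7^(log2(512)) = 7^9 = 40353607 multiplications
Difference: 30959144 - 40353607 = -9394463 (Strassen uses MORE here due to padding overhead — for small or just-over-power-of-2 n, padding can outweigh the per-level savings)

Standard: 30959144 multiplications (314^3). Strassen: 40353607 multiplications (7^9, after padding to 512x512). Strassen reduces 8 recursive multiplications to 7 at each level.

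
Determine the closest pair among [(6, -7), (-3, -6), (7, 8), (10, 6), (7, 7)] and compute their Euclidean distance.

Computing all pairwise distances among 5 points:

d((6, -7), (-3, -6)) = 9.0554
d((6, -7), (7, 8)) = 15.0333
d((6, -7), (10, 6)) = 13.6015
d((6, -7), (7, 7)) = 14.0357
d((-3, -6), (7, 8)) = 17.2047
d((-3, -6), (10, 6)) = 17.6918
d((-3, -6), (7, 7)) = 16.4012
d((7, 8), (10, 6)) = 3.6056
d((7, 8), (7, 7)) = 1.0 <-- minimum
d((10, 6), (7, 7)) = 3.1623

Closest pair: (7, 8) and (7, 7) with distance 1.0

The closest pair is (7, 8) and (7, 7) with Euclidean distance 1.0. For 5 points, brute-force pairwise comparison is shown above. For large n, the divide-and-conquer algorithm (sort by x, recurse on halves, check the dividing strip) achieves O(n log n).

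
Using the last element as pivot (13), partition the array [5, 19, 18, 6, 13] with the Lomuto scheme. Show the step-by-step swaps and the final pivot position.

Lomuto partition with pivot = 13:

Initial array: [5, 19, 18, 6, 13]

arr[0]=5 <= 13: swap with position 0, array becomes [5, 19, 18, 6, 13]
arr[1]=19 > 13: no swap
arr[2]=18 > 13: no swap
arr[3]=6 <= 13: swap with position 1, array becomes [5, 6, 18, 19, 13]

Place pivot at position 2: [5, 6, 13, 19, 18]
Pivot position: 2

After partitioning with pivot 13, the array becomes [5, 6, 13, 19, 18]. The pivot is placed at index 2. All elements to the left of the pivot are <= 13, and all elements to the right are > 13.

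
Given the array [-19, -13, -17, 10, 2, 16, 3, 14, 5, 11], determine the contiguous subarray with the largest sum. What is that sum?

Using Kadane's algorithm on [-19, -13, -17, 10, 2, 16, 3, 14, 5, 11]:

Scanning through the array:
Position 1 (value -13): max_ending_here = -13, max_so_far = -13
Position 2 (value -17): max_ending_here = -17, max_so_far = -13
Position 3 (value 10): max_ending_here = 10, max_so_far = 10
Position 4 (value 2): max_ending_here = 12, max_so_far = 12
Position 5 (value 16): max_ending_here = 28, max_so_far = 28
Position 6 (value 3): max_ending_here = 31, max_so_far = 31
Position 7 (value 14): max_ending_here = 45, max_so_far = 45
Position 8 (value 5): max_ending_here = 50, max_so_far = 50
Position 9 (value 11): max_ending_here = 61, max_so_far = 61

Maximum subarray: [10, 2, 16, 3, 14, 5, 11]
Maximum sum: 61

The maximum subarray is [10, 2, 16, 3, 14, 5, 11] with sum 61. This subarray runs from index 3 to index 9.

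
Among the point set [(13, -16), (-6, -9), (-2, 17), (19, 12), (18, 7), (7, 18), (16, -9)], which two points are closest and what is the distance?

Computing all pairwise distances among 7 points:

d((13, -16), (-6, -9)) = 20.2485
d((13, -16), (-2, 17)) = 36.2491
d((13, -16), (19, 12)) = 28.6356
d((13, -16), (18, 7)) = 23.5372
d((13, -16), (7, 18)) = 34.5254
d((13, -16), (16, -9)) = 7.6158
d((-6, -9), (-2, 17)) = 26.3059
d((-6, -9), (19, 12)) = 32.6497
d((-6, -9), (18, 7)) = 28.8444
d((-6, -9), (7, 18)) = 29.9666
d((-6, -9), (16, -9)) = 22.0
d((-2, 17), (19, 12)) = 21.587
d((-2, 17), (18, 7)) = 22.3607
d((-2, 17), (7, 18)) = 9.0554
d((-2, 17), (16, -9)) = 31.6228
d((19, 12), (18, 7)) = 5.099 <-- minimum
d((19, 12), (7, 18)) = 13.4164
d((19, 12), (16, -9)) = 21.2132
d((18, 7), (7, 18)) = 15.5563
d((18, 7), (16, -9)) = 16.1245
d((7, 18), (16, -9)) = 28.4605

Closest pair: (19, 12) and (18, 7) with distance 5.099

The closest pair is (19, 12) and (18, 7) with Euclidean distance 5.099. For 7 points, brute-force pairwise comparison is shown above. For large n, the divide-and-conquer algorithm (sort by x, recurse on halves, check the dividing strip) achieves O(n log n).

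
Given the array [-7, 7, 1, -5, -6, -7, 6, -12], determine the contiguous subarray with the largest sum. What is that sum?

Using Kadane's algorithm on [-7, 7, 1, -5, -6, -7, 6, -12]:

Scanning through the array:
Position 1 (value 7): max_ending_here = 7, max_so_far = 7
Position 2 (value 1): max_ending_here = 8, max_so_far = 8
Position 3 (value -5): max_ending_here = 3, max_so_far = 8
Position 4 (value -6): max_ending_here = -3, max_so_far = 8
Position 5 (value -7): max_ending_here = -7, max_so_far = 8
Position 6 (value 6): max_ending_here = 6, max_so_far = 8
Position 7 (value -12): max_ending_here = -6, max_so_far = 8

Maximum subarray: [7, 1]
Maximum sum: 8

The maximum subarray is [7, 1] with sum 8. This subarray runs from index 1 to index 2.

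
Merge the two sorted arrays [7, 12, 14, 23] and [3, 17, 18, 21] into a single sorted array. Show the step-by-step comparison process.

Merging process:

Compare 7 vs 3: take 3 from right. Merged: [3]
Compare 7 vs 17: take 7 from left. Merged: [3, 7]
Compare 12 vs 17: take 12 from left. Merged: [3, 7, 12]
Compare 14 vs 17: take 14 from left. Merged: [3, 7, 12, 14]
Compare 23 vs 17: take 17 from right. Merged: [3, 7, 12, 14, 17]
Compare 23 vs 18: take 18 from right. Merged: [3, 7, 12, 14, 17, 18]
Compare 23 vs 21: take 21 from right. Merged: [3, 7, 12, 14, 17, 18, 21]
Append remaining from left: [23]. Merged: [3, 7, 12, 14, 17, 18, 21, 23]

Final merged array: [3, 7, 12, 14, 17, 18, 21, 23]
Total comparisons: 7

The merged array is [3, 7, 12, 14, 17, 18, 21, 23], requiring 7 comparisons. The merge step runs in O(n) time where n is the total number of elements.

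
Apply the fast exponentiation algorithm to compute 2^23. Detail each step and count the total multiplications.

Computing 2^23 by squaring (build up from 2^1; each line after the first costs one multiplication):

2^1 = 2
2^2 = (2^1)^2 = 2^2 = 4
2^4 = (2^2)^2 = 4^2 = 16
2^5 = 2 * 2^4 = 2 * 16 = 32
2^10 = (2^5)^2 = 32^2 = 1024
2^11 = 2 * 2^10 = 2 * 1024 = 2048
2^22 = (2^11)^2 = 2048^2 = 4194304
2^23 = 2 * 2^22 = 2 * 4194304 = 8388608

Result: 8388608
Multiplications needed: 7 (7 lines after 2^1)

2^23 = 8388608. Using exponentiation by squaring, this requires 7 multiplications. The key idea: if the exponent is even, square the half-power; if odd, multiply by the base once.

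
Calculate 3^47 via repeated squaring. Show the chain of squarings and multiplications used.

Computing 3^47 by squaring (build up from 3^1; each line after the first costs one multiplication):

3^1 = 3
3^2 = (3^1)^2 = 3^2 = 9
3^4 = (3^2)^2 = 9^2 = 81
3^5 = 3 * 3^4 = 3 * 81 = 243
3^10 = (3^5)^2 = 243^2 = 59049
3^11 = 3 * 3^10 = 3 * 59049 = 177147
3^22 = (3^11)^2 = 177147^2 = 31381059609
3^23 = 3 * 3^22 = 3 * 31381059609 = 94143178827
3^46 = (3^23)^2 = 94143178827^2 = 8862938119652501095929
3^47 = 3 * 3^46 = 3 * 8862938119652501095929 = 26588814358957503287787

Result: 26588814358957503287787
Multiplications needed: 9 (9 lines after 3^1)

3^47 = 26588814358957503287787. Using exponentiation by squaring, this requires 9 multiplications. The key idea: if the exponent is even, square the half-power; if odd, multiply by the base once.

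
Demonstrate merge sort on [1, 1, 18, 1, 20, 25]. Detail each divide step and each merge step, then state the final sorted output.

Merge sort trace:

Split: [1, 1, 18, 1, 20, 25] -> [1, 1, 18] and [1, 20, 25]
  Split: [1, 1, 18] -> [1] and [1, 18]
    Split: [1, 18] -> [1] and [18]
    Merge: [1] + [18] -> [1, 18]
  Merge: [1] + [1, 18] -> [1, 1, 18]
  Split: [1, 20, 25] -> [1] and [20, 25]
    Split: [20, 25] -> [20] and [25]
    Merge: [20] + [25] -> [20, 25]
  Merge: [1] + [20, 25] -> [1, 20, 25]
Merge: [1, 1, 18] + [1, 20, 25] -> [1, 1, 1, 18, 20, 25]

Final sorted array: [1, 1, 1, 18, 20, 25]

The merge sort proceeds by recursively splitting the array and merging sorted halves.
After all merges, the sorted array is [1, 1, 1, 18, 20, 25].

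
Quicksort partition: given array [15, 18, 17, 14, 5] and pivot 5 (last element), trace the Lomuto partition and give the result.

Lomuto partition with pivot = 5:

Initial array: [15, 18, 17, 14, 5]

arr[0]=15 > 5: no swap
arr[1]=18 > 5: no swap
arr[2]=17 > 5: no swap
arr[3]=14 > 5: no swap

Place pivot at position 0: [5, 18, 17, 14, 15]
Pivot position: 0

After partitioning with pivot 5, the array becomes [5, 18, 17, 14, 15]. The pivot is placed at index 0. All elements to the left of the pivot are <= 5, and all elements to the right are > 5.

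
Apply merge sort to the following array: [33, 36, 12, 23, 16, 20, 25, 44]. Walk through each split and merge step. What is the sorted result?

Merge sort trace:

Split: [33, 36, 12, 23, 16, 20, 25, 44] -> [33, 36, 12, 23] and [16, 20, 25, 44]
  Split: [33, 36, 12, 23] -> [33, 36] and [12, 23]
    Split: [33, 36] -> [33] and [36]
    Merge: [33] + [36] -> [33, 36]
    Split: [12, 23] -> [12] and [23]
    Merge: [12] + [23] -> [12, 23]
  Merge: [33, 36] + [12, 23] -> [12, 23, 33, 36]
  Split: [16, 20, 25, 44] -> [16, 20] and [25, 44]
    Split: [16, 20] -> [16] and [20]
    Merge: [16] + [20] -> [16, 20]
    Split: [25, 44] -> [25] and [44]
    Merge: [25] + [44] -> [25, 44]
  Merge: [16, 20] + [25, 44] -> [16, 20, 25, 44]
Merge: [12, 23, 33, 36] + [16, 20, 25, 44] -> [12, 16, 20, 23, 25, 33, 36, 44]

Final sorted array: [12, 16, 20, 23, 25, 33, 36, 44]

The merge sort proceeds by recursively splitting the array and merging sorted halves.
After all merges, the sorted array is [12, 16, 20, 23, 25, 33, 36, 44].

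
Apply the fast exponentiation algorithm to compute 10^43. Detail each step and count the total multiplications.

Computing 10^43 by squaring (build up from 10^1; each line after the first costs one multiplication):

10^1 = 10
10^2 = (10^1)^2 = 10^2 = 100
10^4 = (10^2)^2 = 100^2 = 10000
10^5 = 10 * 10^4 = 10 * 10000 = 100000
10^10 = (10^5)^2 = 100000^2 = 10000000000
10^20 = (10^10)^2 = 10000000000^2 = 100000000000000000000
10^21 = 10 * 10^20 = 10 * 100000000000000000000 = 1000000000000000000000
10^42 = (10^21)^2 = 1000000000000000000000^2 = 1000000000000000000000000000000000000000000
10^43 = 10 * 10^42 = 10 * 1000000000000000000000000000000000000000000 = 10000000000000000000000000000000000000000000

Result: 10000000000000000000000000000000000000000000
Multiplications needed: 8 (8 lines after 10^1)

10^43 = 10000000000000000000000000000000000000000000. Using exponentiation by squaring, this requires 8 multiplications. The key idea: if the exponent is even, square the half-power; if odd, multiply by the base once.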